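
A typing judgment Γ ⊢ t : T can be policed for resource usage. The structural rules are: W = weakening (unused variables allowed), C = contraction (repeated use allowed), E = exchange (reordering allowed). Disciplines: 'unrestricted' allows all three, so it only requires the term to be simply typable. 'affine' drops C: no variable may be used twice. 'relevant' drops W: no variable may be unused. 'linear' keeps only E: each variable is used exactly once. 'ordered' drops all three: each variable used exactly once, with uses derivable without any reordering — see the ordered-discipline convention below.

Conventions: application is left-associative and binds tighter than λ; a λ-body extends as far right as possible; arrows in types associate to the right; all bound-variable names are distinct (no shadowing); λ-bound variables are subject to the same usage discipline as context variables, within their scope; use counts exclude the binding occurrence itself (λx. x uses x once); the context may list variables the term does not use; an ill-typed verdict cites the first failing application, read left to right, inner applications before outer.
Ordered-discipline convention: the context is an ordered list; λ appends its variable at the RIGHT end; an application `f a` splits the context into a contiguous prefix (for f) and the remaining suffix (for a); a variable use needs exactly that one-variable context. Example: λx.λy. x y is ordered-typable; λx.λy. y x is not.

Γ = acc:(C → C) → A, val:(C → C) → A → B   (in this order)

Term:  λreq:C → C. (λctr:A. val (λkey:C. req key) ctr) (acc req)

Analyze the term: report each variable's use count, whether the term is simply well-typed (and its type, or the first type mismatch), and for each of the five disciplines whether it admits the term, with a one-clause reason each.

use counts: acc: 1×; val: 1×; req (bound): 2×; ctr (bound): 1×; key (bound): 1×
uses in reading order: val, req, key, ctr, acc, req
typing: ✓ — (C → C) → B
ordered: ✗, repeated use of req ×2
linear: ✗, repeated use of req ×2
affine: ✗, repeated use of req ×2
relevant: ✓, at least one use each (acc, val, req, ctr, key)
unrestricted: ✓, typability at (C → C) → B is all that's needed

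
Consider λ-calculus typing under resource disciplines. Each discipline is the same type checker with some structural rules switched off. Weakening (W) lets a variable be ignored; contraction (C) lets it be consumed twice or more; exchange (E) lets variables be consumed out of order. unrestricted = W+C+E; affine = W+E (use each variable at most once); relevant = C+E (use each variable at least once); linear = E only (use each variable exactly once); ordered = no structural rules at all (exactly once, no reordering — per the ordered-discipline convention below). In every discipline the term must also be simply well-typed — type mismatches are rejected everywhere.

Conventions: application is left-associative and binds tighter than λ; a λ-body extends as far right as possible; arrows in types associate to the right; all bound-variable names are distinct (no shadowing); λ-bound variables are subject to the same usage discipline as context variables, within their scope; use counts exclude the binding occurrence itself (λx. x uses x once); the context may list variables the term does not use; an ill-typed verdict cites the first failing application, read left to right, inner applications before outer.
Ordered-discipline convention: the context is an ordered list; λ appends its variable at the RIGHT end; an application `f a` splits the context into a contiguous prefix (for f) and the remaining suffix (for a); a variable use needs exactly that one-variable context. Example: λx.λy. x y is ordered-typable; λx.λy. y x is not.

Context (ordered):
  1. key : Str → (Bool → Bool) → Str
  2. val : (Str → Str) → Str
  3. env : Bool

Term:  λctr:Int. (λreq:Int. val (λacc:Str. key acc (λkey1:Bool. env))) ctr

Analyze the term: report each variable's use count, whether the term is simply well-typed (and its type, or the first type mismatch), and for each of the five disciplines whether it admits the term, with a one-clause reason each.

use counts: key=1; val=1; env=1; ctr [bound]=1; req [bound]=0; acc [bound]=1; key1 [bound]=0
order of uses: val, key, acc, env, ctr
typing: well-typed — term : Int → Str
ordered: ✗, needs weakening: req, key1 unused
linear: ✗, needs weakening: req, key1 unused
affine: ✓, at most one use each (key, val, env, ctr, req, acc, key1)
relevant: ✗, needs weakening: req, key1 unused
unrestricted: ✓, simply typable at Int → Str; W, C, E all held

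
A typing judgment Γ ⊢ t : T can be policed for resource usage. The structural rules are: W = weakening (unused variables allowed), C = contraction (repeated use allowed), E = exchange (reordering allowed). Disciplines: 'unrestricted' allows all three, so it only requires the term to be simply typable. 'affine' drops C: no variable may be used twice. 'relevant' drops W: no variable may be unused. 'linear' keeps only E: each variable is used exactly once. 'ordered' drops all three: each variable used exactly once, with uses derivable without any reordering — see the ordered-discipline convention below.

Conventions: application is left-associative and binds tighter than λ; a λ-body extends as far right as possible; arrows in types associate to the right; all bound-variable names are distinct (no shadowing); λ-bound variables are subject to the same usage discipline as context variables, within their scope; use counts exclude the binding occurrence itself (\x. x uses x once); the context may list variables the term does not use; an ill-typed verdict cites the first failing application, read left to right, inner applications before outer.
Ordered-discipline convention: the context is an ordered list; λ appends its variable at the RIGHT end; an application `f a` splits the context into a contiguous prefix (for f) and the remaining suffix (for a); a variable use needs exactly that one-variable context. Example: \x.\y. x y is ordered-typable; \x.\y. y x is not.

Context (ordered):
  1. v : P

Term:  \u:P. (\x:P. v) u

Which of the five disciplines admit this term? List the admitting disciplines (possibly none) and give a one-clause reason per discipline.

admitting disciplines: affine, unrestricted
usage: v: 1×, u (λ-bound): 1×, x (λ-bound): 0×
order of uses: v, u
typing: the term checks, with type P → P
ordered ✗ (x never used (weakening))
linear ✗ (x never used (weakening))
affine ✓ (at most one use each (v, u, x))
relevant ✗ (x never used (weakening))
unrestricted ✓ (typability at P → P is all that's needed)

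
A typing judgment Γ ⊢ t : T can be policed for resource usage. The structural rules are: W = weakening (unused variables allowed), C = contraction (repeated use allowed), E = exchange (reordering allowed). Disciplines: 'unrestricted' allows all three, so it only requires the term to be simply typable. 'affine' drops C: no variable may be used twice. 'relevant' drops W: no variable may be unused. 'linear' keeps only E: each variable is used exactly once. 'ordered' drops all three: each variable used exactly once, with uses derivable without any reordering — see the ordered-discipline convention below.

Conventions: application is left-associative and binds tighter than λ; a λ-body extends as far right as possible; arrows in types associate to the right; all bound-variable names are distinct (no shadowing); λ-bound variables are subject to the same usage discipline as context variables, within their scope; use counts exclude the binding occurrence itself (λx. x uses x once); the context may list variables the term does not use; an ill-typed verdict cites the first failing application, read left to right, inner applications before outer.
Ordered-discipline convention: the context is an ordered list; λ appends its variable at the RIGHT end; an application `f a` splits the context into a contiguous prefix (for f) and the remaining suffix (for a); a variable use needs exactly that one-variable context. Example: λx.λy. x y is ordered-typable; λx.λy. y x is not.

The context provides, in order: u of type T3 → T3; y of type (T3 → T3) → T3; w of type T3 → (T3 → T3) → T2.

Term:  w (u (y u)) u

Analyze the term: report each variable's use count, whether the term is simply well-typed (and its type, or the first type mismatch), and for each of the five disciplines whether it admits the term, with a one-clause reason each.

counts: u: 3; y: 1; w: 1
left-to-right use order: w, u, y, u, u
typing: well-typed at T2
ordered ✗ (u ×3 used more than once (contraction))
linear ✗ (u ×3 used more than once (contraction))
affine ✗ (u ×3 used more than once (contraction))
relevant ✓ (u, y, w: all used, weakening unneeded)
unrestricted ✓ (type-checks (T2) and nothing is barred)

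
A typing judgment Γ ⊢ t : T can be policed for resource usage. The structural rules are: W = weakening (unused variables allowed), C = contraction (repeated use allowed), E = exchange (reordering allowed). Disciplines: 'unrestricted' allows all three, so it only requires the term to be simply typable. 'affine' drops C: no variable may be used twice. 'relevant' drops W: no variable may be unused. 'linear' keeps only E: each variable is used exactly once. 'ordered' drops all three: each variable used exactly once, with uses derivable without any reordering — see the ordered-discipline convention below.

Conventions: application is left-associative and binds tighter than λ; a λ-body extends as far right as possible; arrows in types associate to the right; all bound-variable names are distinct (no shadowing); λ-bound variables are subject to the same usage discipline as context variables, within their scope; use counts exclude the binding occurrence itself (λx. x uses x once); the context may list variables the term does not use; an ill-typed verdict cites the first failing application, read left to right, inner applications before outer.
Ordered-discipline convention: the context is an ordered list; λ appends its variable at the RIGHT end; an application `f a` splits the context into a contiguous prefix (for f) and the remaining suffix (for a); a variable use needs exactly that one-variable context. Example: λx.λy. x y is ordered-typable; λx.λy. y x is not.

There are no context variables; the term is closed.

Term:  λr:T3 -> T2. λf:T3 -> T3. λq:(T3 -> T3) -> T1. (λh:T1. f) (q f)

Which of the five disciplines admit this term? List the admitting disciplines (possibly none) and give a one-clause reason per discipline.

admitted in: unrestricted
usage: r (bound) ×0; f (bound) ×2; q (bound) ×1; h (bound) ×0
uses in reading order: f, q, f
typing: the term checks, with type (T3 -> T2) -> (T3 -> T3) -> ((T3 -> T3) -> T1) -> T3 -> T3
ordered: ✗, f ×2 used more than once (contraction); unused: r, h — weakening required
linear: ✗, f ×2 used more than once (contraction); unused: r, h — weakening required
affine: ✗, f ×2 used more than once (contraction)
relevant: ✗, unused: r, h — weakening required
unrestricted: ✓, type-checks ((T3 -> T2) -> (T3 -> T3) -> ((T3 -> T3) -> T1) -> T3 -> T3) and nothing is barred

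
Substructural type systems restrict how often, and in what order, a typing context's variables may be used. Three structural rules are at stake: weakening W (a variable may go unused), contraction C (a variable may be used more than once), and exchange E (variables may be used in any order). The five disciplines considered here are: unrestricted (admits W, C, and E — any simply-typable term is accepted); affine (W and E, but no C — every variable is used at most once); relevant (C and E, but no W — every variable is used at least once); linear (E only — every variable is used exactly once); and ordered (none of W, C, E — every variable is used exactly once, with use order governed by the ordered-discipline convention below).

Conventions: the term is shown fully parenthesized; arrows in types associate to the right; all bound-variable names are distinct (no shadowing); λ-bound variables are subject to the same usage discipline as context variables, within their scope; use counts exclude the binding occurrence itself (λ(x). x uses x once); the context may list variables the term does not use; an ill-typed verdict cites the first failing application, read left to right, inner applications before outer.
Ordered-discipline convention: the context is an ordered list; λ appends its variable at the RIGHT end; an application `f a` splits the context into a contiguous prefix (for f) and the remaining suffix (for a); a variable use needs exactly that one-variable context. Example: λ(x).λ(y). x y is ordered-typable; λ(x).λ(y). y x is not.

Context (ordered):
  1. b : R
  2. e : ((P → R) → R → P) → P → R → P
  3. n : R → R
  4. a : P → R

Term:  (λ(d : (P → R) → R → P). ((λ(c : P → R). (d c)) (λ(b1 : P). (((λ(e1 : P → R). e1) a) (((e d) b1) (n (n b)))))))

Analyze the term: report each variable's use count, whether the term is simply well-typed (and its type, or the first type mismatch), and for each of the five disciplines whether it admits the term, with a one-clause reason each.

variable uses: b=1; e=1; n=2; a=1; d (bound)=2; c (bound)=1; b1 (bound)=1; e1 (bound)=1
use order (left to right): d, c, e1, a, e, d, b1, n, n, b
typing: well-typed — term : ((P → R) → R → P) → R → P
ordered ✗ (uses contraction: n ×2, d ×2)
linear ✗ (uses contraction: n ×2, d ×2)
affine ✗ (uses contraction: n ×2, d ×2)
relevant ✓ (b, e, n, a, d, c, b1, e1: all used, weakening unneeded)
unrestricted ✓ (well-typed at ((P → R) → R → P) → R → P; no restrictions here)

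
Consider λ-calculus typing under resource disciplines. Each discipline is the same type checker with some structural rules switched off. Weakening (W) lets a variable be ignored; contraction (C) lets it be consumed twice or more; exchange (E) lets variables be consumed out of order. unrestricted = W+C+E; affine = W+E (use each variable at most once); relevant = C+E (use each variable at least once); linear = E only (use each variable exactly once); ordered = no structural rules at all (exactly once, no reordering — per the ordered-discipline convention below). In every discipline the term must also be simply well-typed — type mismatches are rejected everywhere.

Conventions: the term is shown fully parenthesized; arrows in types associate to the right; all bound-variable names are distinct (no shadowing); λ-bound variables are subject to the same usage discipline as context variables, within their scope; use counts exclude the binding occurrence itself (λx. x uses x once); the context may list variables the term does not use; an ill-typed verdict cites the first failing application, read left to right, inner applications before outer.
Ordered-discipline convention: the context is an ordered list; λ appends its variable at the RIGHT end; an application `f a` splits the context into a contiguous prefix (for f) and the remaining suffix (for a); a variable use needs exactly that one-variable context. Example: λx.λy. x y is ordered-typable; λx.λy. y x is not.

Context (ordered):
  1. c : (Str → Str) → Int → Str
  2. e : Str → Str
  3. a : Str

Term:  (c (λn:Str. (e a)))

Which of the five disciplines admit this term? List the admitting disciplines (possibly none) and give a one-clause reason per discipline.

admitted in: affine, unrestricted
use counts: c: 1, e: 1, a: 1, n [bound]: 0
order of uses: c, e, a
typing: well-typed — term : Int → Str
ordered: ✗, n left unused
linear: ✗, n left unused
affine: ✓, at most one use each (c, e, a, n)
relevant: ✗, n left unused
unrestricted: ✓, typability at Int → Str is all that's needed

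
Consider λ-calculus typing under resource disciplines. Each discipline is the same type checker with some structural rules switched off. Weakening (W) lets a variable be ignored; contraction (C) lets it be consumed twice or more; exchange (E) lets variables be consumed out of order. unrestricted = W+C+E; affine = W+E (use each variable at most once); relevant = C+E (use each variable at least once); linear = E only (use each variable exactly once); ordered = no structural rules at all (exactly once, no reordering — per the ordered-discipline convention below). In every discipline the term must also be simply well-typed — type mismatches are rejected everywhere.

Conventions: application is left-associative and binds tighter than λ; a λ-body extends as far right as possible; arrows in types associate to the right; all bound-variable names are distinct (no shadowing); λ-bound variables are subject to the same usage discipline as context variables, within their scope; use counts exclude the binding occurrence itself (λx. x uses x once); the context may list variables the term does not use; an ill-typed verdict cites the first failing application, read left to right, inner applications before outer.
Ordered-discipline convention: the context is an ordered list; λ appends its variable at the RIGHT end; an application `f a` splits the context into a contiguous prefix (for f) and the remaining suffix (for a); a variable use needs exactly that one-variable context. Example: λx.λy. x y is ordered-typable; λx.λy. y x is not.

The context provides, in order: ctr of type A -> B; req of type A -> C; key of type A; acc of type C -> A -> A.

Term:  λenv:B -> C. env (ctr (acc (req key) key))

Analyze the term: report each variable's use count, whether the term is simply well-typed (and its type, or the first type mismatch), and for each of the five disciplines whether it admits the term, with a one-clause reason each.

variable uses: ctr=1, req=1, key=2, acc=1, env (bound)=1
uses in reading order: env, ctr, acc, req, key, key
typing: the term checks, with type (B -> C) -> C
ordered: ✗, uses contraction: key ×2
linear: ✗, uses contraction: key ×2
affine: ✗, uses contraction: key ×2
relevant: ✓, none of ctr, req, key, acc, env goes unused
unrestricted: ✓, type-checks ((B -> C) -> C) and nothing is barred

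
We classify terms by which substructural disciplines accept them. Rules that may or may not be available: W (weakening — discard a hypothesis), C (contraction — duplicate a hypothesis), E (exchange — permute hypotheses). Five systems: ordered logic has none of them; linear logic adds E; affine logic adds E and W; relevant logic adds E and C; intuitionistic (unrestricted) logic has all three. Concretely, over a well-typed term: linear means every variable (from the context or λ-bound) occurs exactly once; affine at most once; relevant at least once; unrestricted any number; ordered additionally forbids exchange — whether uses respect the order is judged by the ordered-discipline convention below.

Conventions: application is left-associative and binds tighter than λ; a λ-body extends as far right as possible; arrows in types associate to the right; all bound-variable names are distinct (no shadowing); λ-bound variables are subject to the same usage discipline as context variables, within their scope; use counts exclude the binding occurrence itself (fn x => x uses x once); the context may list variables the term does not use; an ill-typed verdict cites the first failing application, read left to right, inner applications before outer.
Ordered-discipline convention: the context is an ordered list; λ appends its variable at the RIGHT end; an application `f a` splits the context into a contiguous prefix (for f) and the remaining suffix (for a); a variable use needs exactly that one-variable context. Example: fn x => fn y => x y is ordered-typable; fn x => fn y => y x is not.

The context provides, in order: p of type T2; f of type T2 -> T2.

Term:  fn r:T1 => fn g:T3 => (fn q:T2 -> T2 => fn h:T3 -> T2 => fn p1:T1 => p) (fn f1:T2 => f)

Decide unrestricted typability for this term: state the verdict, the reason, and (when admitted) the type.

no — fails simple typing
counts: p: 1×; f: 1×; r (λ-bound): 0×; g (λ-bound): 0×; q (λ-bound): 0×; h (λ-bound): 0×; p1 (λ-bound): 0×; f1 (λ-bound): 0×
uses in reading order: p, f
typing: ill-typed: an argument T2 -> T2 -> T2 mismatches the expected T2 -> T2
summary: ordered ✗ | linear ✗ | affine ✗ | relevant ✗ | unrestricted ✗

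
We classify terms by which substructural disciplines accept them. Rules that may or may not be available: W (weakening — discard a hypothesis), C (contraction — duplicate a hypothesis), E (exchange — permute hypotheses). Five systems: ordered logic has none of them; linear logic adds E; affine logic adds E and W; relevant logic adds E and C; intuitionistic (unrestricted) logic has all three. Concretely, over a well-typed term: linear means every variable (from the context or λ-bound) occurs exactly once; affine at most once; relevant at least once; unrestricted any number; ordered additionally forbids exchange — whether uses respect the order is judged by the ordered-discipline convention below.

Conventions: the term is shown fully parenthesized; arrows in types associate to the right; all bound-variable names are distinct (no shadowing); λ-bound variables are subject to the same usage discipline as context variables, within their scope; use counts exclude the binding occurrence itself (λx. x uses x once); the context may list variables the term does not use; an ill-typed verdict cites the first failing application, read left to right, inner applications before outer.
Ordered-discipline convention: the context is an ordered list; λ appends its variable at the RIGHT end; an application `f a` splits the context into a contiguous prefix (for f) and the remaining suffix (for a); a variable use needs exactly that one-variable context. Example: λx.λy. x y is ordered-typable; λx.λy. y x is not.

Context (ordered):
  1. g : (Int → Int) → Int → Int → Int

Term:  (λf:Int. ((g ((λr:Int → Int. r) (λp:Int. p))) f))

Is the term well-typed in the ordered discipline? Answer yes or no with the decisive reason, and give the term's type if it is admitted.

yes — g, f, r, p: once each, no exchange needed; term : Int → Int → Int
usage: g: 1×, f [bound]: 1×, r [bound]: 1×, p [bound]: 1×
left-to-right use order: g, r, p, f
typing: the term checks, with type Int → Int → Int
across the five disciplines: ordered ✓ · linear ✓ · affine ✓ · relevant ✓ · unrestricted ✓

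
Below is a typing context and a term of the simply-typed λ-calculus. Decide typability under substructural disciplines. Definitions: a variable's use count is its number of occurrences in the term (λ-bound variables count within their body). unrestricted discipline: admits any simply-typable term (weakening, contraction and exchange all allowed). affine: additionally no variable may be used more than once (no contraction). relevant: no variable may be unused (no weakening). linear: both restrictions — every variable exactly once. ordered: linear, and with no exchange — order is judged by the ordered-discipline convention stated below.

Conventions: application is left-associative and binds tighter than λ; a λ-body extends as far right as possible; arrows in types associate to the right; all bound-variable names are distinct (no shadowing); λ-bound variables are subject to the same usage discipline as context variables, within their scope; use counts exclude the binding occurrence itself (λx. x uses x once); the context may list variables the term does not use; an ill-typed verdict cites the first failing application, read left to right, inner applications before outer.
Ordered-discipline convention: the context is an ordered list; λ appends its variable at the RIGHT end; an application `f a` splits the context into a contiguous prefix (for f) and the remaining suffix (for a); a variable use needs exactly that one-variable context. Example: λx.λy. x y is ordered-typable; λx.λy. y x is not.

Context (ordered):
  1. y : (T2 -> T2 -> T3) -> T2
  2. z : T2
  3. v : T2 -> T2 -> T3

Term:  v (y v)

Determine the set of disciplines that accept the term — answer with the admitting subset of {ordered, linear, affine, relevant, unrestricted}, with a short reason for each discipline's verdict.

admitted in: unrestricted
variable uses: y: 1×; z: 0×; v: 2×
order of uses: v, y, v
typing: the term checks, with type T2 -> T3
ordered: ✗, repeated use of v ×2; z never used (weakening)
linear: ✗, repeated use of v ×2; z never used (weakening)
affine: ✗, repeated use of v ×2
relevant: ✗, z never used (weakening)
unrestricted: ✓, simply typable at T2 -> T3; W, C, E all held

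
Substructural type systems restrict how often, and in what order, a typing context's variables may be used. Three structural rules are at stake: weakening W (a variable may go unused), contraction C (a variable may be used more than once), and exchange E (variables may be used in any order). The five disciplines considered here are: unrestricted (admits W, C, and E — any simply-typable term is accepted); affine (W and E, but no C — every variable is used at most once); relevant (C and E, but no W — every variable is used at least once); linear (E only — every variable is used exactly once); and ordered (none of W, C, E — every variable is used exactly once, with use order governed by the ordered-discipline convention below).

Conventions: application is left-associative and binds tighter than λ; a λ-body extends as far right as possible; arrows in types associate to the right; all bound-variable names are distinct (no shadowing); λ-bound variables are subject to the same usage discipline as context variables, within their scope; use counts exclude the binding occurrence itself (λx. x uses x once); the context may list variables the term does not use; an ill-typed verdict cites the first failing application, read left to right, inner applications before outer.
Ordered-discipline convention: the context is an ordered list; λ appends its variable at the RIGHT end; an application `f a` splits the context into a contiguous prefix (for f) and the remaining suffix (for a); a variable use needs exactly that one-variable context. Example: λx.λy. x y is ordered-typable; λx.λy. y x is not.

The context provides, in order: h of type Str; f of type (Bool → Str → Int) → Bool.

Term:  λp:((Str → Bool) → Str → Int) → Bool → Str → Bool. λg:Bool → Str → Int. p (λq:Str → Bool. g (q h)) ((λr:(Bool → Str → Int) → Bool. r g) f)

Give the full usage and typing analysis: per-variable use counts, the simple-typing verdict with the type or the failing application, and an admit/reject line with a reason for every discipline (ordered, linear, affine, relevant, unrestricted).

usage: h: 1; f: 1; p (bound): 1; g (bound): 2; q (bound): 1; r (bound): 1
use order (left to right): p, g, q, h, r, g, f
typing: ✓ — (((Str → Bool) → Str → Int) → Bool → Str → Bool) → (Bool → Str → Int) → Str → Bool
ordered: ✗ — needs contraction — g ×2
linear: ✗ — needs contraction — g ×2
affine: ✗ — needs contraction — g ×2
relevant: ✓ — h, f, p, g, q, r: all used, weakening unneeded
unrestricted: ✓ — simply typable at (((Str → Bool) → Str → Int) → Bool → Str → Bool) → (Bool → Str → Int) → Str → Bool; W, C, E all held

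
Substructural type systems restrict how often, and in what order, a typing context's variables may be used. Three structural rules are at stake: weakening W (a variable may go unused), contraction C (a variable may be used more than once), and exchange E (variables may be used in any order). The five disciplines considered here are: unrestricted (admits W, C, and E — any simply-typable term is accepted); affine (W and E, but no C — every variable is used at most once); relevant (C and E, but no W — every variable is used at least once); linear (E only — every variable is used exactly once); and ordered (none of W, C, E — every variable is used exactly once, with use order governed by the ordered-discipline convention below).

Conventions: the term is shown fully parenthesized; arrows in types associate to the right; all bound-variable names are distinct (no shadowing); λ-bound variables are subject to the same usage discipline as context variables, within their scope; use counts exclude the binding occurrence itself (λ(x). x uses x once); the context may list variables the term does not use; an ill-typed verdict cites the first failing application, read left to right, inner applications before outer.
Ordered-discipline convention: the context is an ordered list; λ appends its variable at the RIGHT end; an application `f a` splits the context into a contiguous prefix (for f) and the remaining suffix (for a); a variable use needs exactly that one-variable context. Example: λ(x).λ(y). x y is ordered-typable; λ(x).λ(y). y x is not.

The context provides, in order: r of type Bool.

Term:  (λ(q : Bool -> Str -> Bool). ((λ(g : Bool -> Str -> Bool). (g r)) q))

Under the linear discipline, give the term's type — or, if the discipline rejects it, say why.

term : (Bool -> Str -> Bool) -> Str -> Bool
use counts: r ×1, q [bound] ×1, g [bound] ×1
use order (left to right): g, r, q
typing: well-typed — term : (Bool -> Str -> Bool) -> Str -> Bool
across the five disciplines: ordered ✗ | linear ✓ | affine ✓ | relevant ✓ | unrestricted ✓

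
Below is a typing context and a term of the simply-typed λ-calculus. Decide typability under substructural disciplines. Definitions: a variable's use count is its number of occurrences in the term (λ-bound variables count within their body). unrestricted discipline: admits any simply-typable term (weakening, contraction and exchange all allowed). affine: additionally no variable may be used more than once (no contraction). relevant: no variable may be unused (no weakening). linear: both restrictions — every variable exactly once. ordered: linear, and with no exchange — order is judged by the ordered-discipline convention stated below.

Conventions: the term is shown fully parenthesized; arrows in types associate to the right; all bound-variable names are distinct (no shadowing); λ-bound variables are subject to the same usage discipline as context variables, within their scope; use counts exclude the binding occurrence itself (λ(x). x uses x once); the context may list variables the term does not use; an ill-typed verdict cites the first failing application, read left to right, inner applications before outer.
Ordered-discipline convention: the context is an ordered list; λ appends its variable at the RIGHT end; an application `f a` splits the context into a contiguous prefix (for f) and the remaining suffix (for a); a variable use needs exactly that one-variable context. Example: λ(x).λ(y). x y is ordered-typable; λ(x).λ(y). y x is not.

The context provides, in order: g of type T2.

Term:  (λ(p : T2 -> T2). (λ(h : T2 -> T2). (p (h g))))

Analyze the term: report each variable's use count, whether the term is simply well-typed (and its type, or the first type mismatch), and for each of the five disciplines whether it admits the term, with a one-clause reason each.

use counts: g ×1, p [bound] ×1, h [bound] ×1
order of uses: p, h, g
typing: ✓ — (T2 -> T2) -> (T2 -> T2) -> T2
ordered: ✗ — use order p, h, g needs exchange
linear: ✓ — exactly-once usage across g, p, h
affine: ✓ — at most one use each (g, p, h)
relevant: ✓ — none of g, p, h goes unused
unrestricted: ✓ — type-checks ((T2 -> T2) -> (T2 -> T2) -> T2) and nothing is barred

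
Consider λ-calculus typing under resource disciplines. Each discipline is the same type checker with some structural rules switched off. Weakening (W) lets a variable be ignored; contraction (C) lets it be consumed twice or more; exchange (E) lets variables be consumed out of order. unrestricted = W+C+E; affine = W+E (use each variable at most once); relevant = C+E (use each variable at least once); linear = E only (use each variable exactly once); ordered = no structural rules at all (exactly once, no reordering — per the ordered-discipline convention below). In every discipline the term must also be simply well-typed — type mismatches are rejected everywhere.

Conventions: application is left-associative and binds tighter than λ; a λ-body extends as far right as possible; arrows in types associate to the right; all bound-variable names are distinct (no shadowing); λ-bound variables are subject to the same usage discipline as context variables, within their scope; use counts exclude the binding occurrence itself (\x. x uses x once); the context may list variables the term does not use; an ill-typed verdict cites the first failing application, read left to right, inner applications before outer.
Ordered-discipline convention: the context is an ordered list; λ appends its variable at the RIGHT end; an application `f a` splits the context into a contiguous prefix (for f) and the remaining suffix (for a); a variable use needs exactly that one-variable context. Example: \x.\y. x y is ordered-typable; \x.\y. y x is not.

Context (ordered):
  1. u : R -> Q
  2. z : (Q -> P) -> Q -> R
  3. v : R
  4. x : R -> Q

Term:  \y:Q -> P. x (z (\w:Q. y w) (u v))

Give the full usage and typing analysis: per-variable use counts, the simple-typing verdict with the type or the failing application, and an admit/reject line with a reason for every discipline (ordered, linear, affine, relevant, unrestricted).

counts: u: 1; z: 1; v: 1; x: 1; y (λ-bound): 1; w (λ-bound): 1
use order (left to right): x, z, y, w, u, v
typing: well-typed — term : (Q -> P) -> Q
ordered: ✗, use order x, z, y, w, u, v needs exchange
linear: ✓, exactly-once usage across u, z, v, x, y, w
affine: ✓, u, z, v, x, y, w: no repeats, contraction unneeded
relevant: ✓, none of u, z, v, x, y, w goes unused
unrestricted: ✓, simply typable at (Q -> P) -> Q; W, C, E all held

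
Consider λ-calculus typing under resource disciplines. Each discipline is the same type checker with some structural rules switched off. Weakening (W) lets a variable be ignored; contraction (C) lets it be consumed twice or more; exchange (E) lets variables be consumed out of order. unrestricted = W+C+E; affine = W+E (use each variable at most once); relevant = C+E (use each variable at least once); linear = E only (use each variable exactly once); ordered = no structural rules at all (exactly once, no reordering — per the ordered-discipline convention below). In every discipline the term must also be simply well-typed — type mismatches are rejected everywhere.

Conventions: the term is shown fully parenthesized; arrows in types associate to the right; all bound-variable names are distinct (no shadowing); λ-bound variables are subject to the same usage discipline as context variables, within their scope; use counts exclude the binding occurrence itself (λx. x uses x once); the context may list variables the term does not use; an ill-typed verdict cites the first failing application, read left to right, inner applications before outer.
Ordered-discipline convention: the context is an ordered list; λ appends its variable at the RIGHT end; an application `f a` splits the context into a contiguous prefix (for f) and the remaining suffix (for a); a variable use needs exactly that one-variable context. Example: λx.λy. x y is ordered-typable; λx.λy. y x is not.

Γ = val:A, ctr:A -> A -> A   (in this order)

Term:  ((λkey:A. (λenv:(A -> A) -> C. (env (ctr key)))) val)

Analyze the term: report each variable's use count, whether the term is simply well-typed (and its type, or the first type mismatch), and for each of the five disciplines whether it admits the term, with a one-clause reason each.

variable uses: val: 1×; ctr: 1×; key [bound]: 1×; env [bound]: 1×
order of uses: env, ctr, key, val
typing: the term checks, with type ((A -> A) -> C) -> C
ordered: ✗ — use order env, ctr, key, val needs exchange
linear: ✓ — exactly-once usage across val, ctr, key, env
affine: ✓ — val, ctr, key, env: no repeats, contraction unneeded
relevant: ✓ — every one of val, ctr, key, env appears
unrestricted: ✓ — well-typed at ((A -> A) -> C) -> C; no restrictions here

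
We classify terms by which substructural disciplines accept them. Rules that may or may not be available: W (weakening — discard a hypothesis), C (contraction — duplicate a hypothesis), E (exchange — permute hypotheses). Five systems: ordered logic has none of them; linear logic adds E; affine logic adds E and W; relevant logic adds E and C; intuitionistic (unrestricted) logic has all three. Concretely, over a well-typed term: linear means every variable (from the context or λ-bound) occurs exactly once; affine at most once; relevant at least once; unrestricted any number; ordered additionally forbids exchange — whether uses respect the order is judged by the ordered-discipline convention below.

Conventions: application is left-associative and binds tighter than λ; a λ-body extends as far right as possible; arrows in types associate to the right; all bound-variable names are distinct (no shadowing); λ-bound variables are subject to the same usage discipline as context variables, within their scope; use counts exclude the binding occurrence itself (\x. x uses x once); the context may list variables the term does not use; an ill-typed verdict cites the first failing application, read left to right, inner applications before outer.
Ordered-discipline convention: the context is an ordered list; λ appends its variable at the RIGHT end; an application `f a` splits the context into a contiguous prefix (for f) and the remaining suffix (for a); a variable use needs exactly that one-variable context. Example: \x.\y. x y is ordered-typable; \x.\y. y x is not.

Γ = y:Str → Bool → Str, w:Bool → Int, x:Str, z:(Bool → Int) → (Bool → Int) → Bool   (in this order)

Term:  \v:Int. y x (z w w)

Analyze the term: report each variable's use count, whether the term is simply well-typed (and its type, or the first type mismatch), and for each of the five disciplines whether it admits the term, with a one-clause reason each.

counts: y: 1; w: 2; x: 1; z: 1; v (λ-bound): 0
order of uses: y, x, z, w, w
typing: the term checks, with type Int → Str
ordered: ✗, uses contraction: w ×2; v left unused
linear: ✗, uses contraction: w ×2; v left unused
affine: ✗, uses contraction: w ×2
relevant: ✗, v left unused
unrestricted: ✓, simply typable at Int → Str; W, C, E all held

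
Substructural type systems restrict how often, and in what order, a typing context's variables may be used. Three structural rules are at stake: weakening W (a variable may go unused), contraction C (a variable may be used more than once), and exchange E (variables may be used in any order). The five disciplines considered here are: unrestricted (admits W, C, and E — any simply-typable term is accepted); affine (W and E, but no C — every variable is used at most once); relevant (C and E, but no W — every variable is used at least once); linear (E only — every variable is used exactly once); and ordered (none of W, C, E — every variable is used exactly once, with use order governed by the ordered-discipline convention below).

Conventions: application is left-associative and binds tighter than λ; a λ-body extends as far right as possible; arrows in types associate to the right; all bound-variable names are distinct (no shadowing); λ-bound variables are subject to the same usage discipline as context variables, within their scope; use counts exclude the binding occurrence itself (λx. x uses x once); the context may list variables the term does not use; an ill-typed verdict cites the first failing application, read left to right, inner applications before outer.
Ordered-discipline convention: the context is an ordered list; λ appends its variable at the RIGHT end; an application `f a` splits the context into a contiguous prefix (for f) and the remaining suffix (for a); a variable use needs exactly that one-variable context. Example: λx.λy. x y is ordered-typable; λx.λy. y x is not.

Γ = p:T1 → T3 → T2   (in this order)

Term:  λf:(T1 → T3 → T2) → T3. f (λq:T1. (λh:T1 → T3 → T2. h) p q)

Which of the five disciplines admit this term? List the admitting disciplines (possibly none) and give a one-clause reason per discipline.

admitted by: linear, affine, relevant, unrestricted
counts: p: 1×, f [bound]: 1×, q [bound]: 1×, h [bound]: 1×
use order (left to right): f, h, p, q
typing: well-typed at ((T1 → T3 → T2) → T3) → T3
ordered: ✗, use order f, h, p, q needs exchange
linear: ✓, each of p, f, q, h used exactly once
affine: ✓, at most one use each (p, f, q, h)
relevant: ✓, none of p, f, q, h goes unused
unrestricted: ✓, typability at ((T1 → T3 → T2) → T3) → T3 is all that's needed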